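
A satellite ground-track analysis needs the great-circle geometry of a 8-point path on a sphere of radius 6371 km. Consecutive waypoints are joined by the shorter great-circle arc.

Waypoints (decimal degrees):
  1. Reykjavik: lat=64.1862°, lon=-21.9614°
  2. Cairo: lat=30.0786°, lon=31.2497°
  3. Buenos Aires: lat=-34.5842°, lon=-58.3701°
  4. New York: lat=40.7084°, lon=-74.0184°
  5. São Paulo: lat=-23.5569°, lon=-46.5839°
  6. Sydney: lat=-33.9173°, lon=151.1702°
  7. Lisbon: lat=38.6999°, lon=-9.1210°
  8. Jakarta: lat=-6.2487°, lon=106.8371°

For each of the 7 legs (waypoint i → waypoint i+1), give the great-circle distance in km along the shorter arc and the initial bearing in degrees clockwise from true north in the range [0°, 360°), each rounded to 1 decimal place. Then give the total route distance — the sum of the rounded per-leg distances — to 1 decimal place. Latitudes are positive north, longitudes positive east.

Leg 1: φ1=1.1202605, φ2=0.5249706, Δφ=-0.5952899, Δλ=0.9287089 rad; a=sin²(Δφ/2)+cosφ1·cosφ2·sin²(Δλ/2)=0.1615821945; c=2·atan2(√a, √(1-a))=0.827340892; dist=6371·c=5270.989 ≈ 5271.0 km; running total=5271.0 km
Leg 1 bearing: y=sinΔλ·cosφ2=0.69300423, x=cosφ1·sinφ2-sinφ1·cosφ2·cosΔλ=-0.24827140; θ=atan2(y, x)=109.7103° ≈ 109.7°
Leg 2: φ1=0.5249706, φ2=-0.6036082, Δφ=-1.1285788, Δλ=-1.5641606 rad; a=sin²(Δφ/2)+cosφ1·cosφ2·sin²(Δλ/2)=0.6398775009; c=2·atan2(√a, √(1-a))=1.854335239; dist=6371·c=11813.970 ≈ 11814.0 km; running total=17085.0 km
Leg 2 bearing: y=sinΔλ·cosφ2=-0.82327480, x=cosφ1·sinφ2-sinφ1·cosφ2·cosΔλ=-0.49391876; θ=atan2(y, x)=-120.9614° <0 so +360° → 239.0386° ≈ 239.0°
Leg 3: φ1=-0.6036082, φ2=0.7104956, Δφ=1.3141038, Δλ=-0.2731144 rad; a=sin²(Δφ/2)+cosφ1·cosφ2·sin²(Δλ/2)=0.3846243104; c=2·atan2(√a, √(1-a))=1.337946495; dist=6371·c=8524.057 ≈ 8524.1 km; running total=25609.1 km
Leg 3 bearing: y=sinΔλ·cosφ2=-0.20446705, x=cosφ1·sinφ2-sinφ1·cosφ2·cosΔλ=0.95128704; θ=atan2(y, x)=-12.1304° <0 so +360° → 347.8696° ≈ 347.9°
Leg 4: φ1=0.7104956, φ2=-0.4111455, Δφ=-1.1216411, Δλ=0.4788224 rad; a=sin²(Δφ/2)+cosφ1·cosφ2·sin²(Δλ/2)=0.3219706362; c=2·atan2(√a, √(1-a))=1.206749525; dist=6371·c=7688.201 ≈ 7688.2 km; running total=33297.3 km
Leg 4 bearing: y=sinΔλ·cosφ2=0.42233836, x=cosφ1·sinφ2-sinφ1·cosφ2·cosΔλ=-0.83357812; θ=atan2(y, x)=153.1306° ≈ 153.1°
Leg 5: φ1=-0.4111455, φ2=-0.5919686, Δφ=-0.1808231, Δλ=3.4514602 rad; a=sin²(Δφ/2)+cosφ1·cosφ2·sin²(Δλ/2)=0.7507254020; c=2·atan2(√a, √(1-a))=2.096071158; dist=6371·c=13354.069 ≈ 13354.1 km; running total=46651.4 km
Leg 5 bearing: y=sinΔλ·cosφ2=-0.25304632, x=cosφ1·sinφ2-sinφ1·cosφ2·cosΔλ=-0.82735401; θ=atan2(y, x)=-162.9937° <0 so +360° → 197.0063° ≈ 197.0°
Leg 6: φ1=-0.5919686, φ2=0.6754407, Δφ=1.2674092, Δλ=-2.7976092 rad; a=sin²(Δφ/2)+cosφ1·cosφ2·sin²(Δλ/2)=0.9792894445; c=2·atan2(√a, √(1-a))=2.852766534; dist=6371·c=18174.976 ≈ 18175.0 km; running total=64826.4 km
Leg 6 bearing: y=sinΔλ·cosφ2=-0.26319260, x=cosφ1·sinφ2-sinφ1·cosφ2·cosΔλ=0.10888602; θ=atan2(y, x)=-67.5245° <0 so +360° → 292.4755° ≈ 292.5°
Leg 7: φ1=0.6754407, φ2=-0.1090604, Δφ=-0.7845011, Δλ=2.0238506 rad; a=sin²(Δφ/2)+cosφ1·cosφ2·sin²(Δλ/2)=0.7038150078; c=2·atan2(√a, √(1-a))=1.990653478; dist=6371·c=12682.453 ≈ 12682.5 km; running total=77508.9 km
Leg 7 bearing: y=sinΔλ·cosφ2=0.89377257, x=cosφ1·sinφ2-sinφ1·cosφ2·cosΔλ=0.18710521; θ=atan2(y, x)=78.1763° ≈ 78.2°

Leg 1: dist=5271.0 km, bearing=109.7°
Leg 2: dist=11814.0 km, bearing=239.0°
Leg 3: dist=8524.1 km, bearing=347.9°
Leg 4: dist=7688.2 km, bearing=153.1°
Leg 5: dist=13354.1 km, bearing=197.0°
Leg 6: dist=18175.0 km, bearing=292.5°
Leg 7: dist=12682.5 km, bearing=78.2°
Total: 77508.9 km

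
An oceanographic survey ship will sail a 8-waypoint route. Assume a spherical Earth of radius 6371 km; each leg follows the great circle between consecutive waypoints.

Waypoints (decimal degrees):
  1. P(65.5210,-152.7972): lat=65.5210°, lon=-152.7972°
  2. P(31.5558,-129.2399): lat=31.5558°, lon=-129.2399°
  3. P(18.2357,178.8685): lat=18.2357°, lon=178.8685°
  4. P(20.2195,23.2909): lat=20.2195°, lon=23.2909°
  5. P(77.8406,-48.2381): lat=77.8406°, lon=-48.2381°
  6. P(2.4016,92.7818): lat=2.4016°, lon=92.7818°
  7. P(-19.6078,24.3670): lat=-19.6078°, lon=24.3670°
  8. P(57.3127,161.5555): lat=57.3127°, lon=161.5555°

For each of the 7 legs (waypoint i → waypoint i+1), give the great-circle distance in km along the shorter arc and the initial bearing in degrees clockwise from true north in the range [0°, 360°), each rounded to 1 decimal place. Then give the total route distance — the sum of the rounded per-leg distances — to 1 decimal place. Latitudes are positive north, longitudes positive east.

Leg 1: φ1=1.1435572, φ2=0.5507526, Δφ=-0.5928046, Δλ=0.4111524 rad; a=sin²(Δφ/2)+cosφ1·cosφ2·sin²(Δλ/2)=0.1000245288; c=2·atan2(√a, √(1-a))=0.643582867; dist=6371·c=4100.266 ≈ 4100.3 km; running total=4100.3 km
Leg 1 bearing: y=sinΔλ·cosφ2=0.34056775, x=cosφ1·sinφ2-sinφ1·cosφ2·cosΔλ=-0.49405678; θ=atan2(y, x)=145.4204° ≈ 145.4°
Leg 2: φ1=0.5507526, φ2=0.3182730, Δφ=-0.2324796, Δλ=5.3775060 rad; a=sin²(Δφ/2)+cosφ1·cosφ2·sin²(Δλ/2)=0.1683773104; c=2·atan2(√a, √(1-a))=0.845649441; dist=6371·c=5387.633 ≈ 5387.6 km; running total=9487.9 km
Leg 2 bearing: y=sinΔλ·cosφ2=-0.74732706, x=cosφ1·sinφ2-sinφ1·cosφ2·cosΔλ=-0.04009780; θ=atan2(y, x)=-93.0713° <0 so +360° → 266.9287° ≈ 266.9°
Leg 3: φ1=0.3182730, φ2=0.3528968, Δφ=0.0346238, Δλ=-2.7153414 rad; a=sin²(Δφ/2)+cosφ1·cosφ2·sin²(Δλ/2)=0.8516738427; c=2·atan2(√a, √(1-a))=2.350892357; dist=6371·c=14977.535 ≈ 14977.5 km; running total=24465.4 km
Leg 3 bearing: y=sinΔλ·cosφ2=-0.38798112, x=cosφ1·sinφ2-sinφ1·cosφ2·cosΔλ=0.59562797; θ=atan2(y, x)=-33.0795° <0 so +360° → 326.9205° ≈ 326.9°
Leg 4: φ1=0.3528968, φ2=1.3585748, Δφ=1.0056779, Δλ=-1.2484166 rad; a=sin²(Δφ/2)+cosφ1·cosφ2·sin²(Δλ/2)=0.2997575891; c=2·atan2(√a, √(1-a))=1.158750436; dist=6371·c=7382.399 ≈ 7382.4 km; running total=31847.8 km
Leg 4 bearing: y=sinΔλ·cosφ2=-0.19978125, x=cosφ1·sinφ2-sinφ1·cosφ2·cosΔλ=0.89425911; θ=atan2(y, x)=-12.5933° <0 so +360° → 347.4067° ≈ 347.4°
Leg 5: φ1=1.3585748, φ2=0.0419158, Δφ=-1.3166589, Δλ=2.4612616 rad; a=sin²(Δφ/2)+cosφ1·cosφ2·sin²(Δλ/2)=0.5613153331; c=2·atan2(√a, √(1-a))=1.693736451; dist=6371·c=10790.795 ≈ 10790.8 km; running total=42638.6 km
Leg 5 bearing: y=sinΔλ·cosφ2=0.62849791, x=cosφ1·sinφ2-sinφ1·cosφ2·cosΔλ=0.76808339; θ=atan2(y, x)=39.2924° ≈ 39.3°
Leg 6: φ1=0.0419158, φ2=-0.3422207, Δφ=-0.3841365, Δλ=-1.1940635 rad; a=sin²(Δφ/2)+cosφ1·cosφ2·sin²(Δλ/2)=0.3339074834; c=2·atan2(√a, √(1-a))=1.232177112; dist=6371·c=7850.200 ≈ 7850.2 km; running total=50488.8 km
Leg 6 bearing: y=sinΔλ·cosφ2=-0.87594995, x=cosφ1·sinφ2-sinφ1·cosφ2·cosΔλ=-0.34980680; θ=atan2(y, x)=-111.7691° <0 so +360° → 248.2309° ≈ 248.2°
Leg 7: φ1=-0.3422207, φ2=1.0002953, Δφ=1.3425160, Δλ=2.3943910 rad; a=sin²(Δφ/2)+cosφ1·cosφ2·sin²(Δλ/2)=0.8278201853; c=2·atan2(√a, √(1-a))=2.285826726; dist=6371·c=14563.002 ≈ 14563.0 km; running total=65051.8 km
Leg 7 bearing: y=sinΔλ·cosφ2=0.36701437, x=cosφ1·sinφ2-sinφ1·cosφ2·cosΔλ=0.65987586; θ=atan2(y, x)=29.0822° ≈ 29.1°

Leg 1: dist=4100.3 km, bearing=145.4°
Leg 2: dist=5387.6 km, bearing=266.9°
Leg 3: dist=14977.5 km, bearing=326.9°
Leg 4: dist=7382.4 km, bearing=347.4°
Leg 5: dist=10790.8 km, bearing=39.3°
Leg 6: dist=7850.2 km, bearing=248.2°
Leg 7: dist=14563.0 km, bearing=29.1°
Total: 65051.8 km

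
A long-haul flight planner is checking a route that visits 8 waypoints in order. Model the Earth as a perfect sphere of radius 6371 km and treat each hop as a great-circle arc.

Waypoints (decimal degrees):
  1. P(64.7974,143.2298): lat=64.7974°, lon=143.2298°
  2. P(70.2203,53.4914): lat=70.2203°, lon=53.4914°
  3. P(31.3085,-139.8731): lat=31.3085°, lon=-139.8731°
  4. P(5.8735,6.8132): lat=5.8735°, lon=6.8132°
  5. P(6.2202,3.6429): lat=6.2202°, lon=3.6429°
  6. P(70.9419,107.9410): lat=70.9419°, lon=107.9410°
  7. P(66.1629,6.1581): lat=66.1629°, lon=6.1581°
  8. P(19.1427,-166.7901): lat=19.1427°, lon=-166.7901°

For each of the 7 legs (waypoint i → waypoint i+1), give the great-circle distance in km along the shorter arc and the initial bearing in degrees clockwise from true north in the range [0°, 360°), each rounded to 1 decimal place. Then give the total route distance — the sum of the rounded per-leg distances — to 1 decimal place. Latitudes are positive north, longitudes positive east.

Leg 1: dist=3509.4 km, bearing=319.7°
Leg 2: dist=8674.6 km, bearing=11.6°
Leg 3: dist=14575.0 km, bearing=46.4°
Leg 4: dist=352.7 km, bearing=276.4°
Leg 5: dist=9865.8 km, bearing=18.5°
Leg 6: dist=3681.8 km, bearing=313.6°
Leg 7: dist=10511.1 km, bearing=353.3°
Total: 51170.4 km

Leg 1: φ1=1.1309280, φ2=1.2255754, Δφ=0.0946475, Δλ=-1.5662305 rad; a=sin²(Δφ/2)+cosφ1·cosφ2·sin²(Δλ/2)=0.0739586724; c=2·atan2(√a, √(1-a))=0.550844793; dist=6371·c=3509.432 ≈ 3509.4 km; running total=3509.4 km
Leg 1 bearing: y=sinΔλ·cosφ2=-0.33840102, x=cosφ1·sinφ2-sinφ1·cosφ2·cosΔλ=0.39929926; θ=atan2(y, x)=-40.2808° <0 so +360° → 319.7192° ≈ 319.7°
Leg 2: φ1=1.2255754, φ2=0.5464364, Δφ=-0.6791390, Δλ=-3.3748472 rad; a=sin²(Δφ/2)+cosφ1·cosφ2·sin²(Δλ/2)=0.3961548844; c=2·atan2(√a, √(1-a))=1.361583218; dist=6371·c=8674.647 ≈ 8674.6 km; running total=12184.0 km
Leg 2 bearing: y=sinΔλ·cosφ2=0.19748618, x=cosφ1·sinφ2-sinφ1·cosφ2·cosΔλ=0.95805218; θ=atan2(y, x)=11.6474° ≈ 11.6°
Leg 3: φ1=0.5464364, φ2=0.1025119, Δφ=-0.4439245, Δλ=2.5601589 rad; a=sin²(Δφ/2)+cosφ1·cosφ2·sin²(Δλ/2)=0.8285307423; c=2·atan2(√a, √(1-a))=2.287710355; dist=6371·c=14575.003 ≈ 14575.0 km; running total=26759.0 km
Leg 3 bearing: y=sinΔλ·cosφ2=0.54633937, x=cosφ1·sinφ2-sinφ1·cosφ2·cosΔλ=0.51940687; θ=atan2(y, x)=46.4476° ≈ 46.4°
Leg 4: φ1=0.1025119, φ2=0.1085630, Δφ=0.0060511, Δλ=-0.0553322 rad; a=sin²(Δφ/2)+cosφ1·cosφ2·sin²(Δλ/2)=0.0007658724; c=2·atan2(√a, √(1-a))=0.055355866; dist=6371·c=352.672 ≈ 352.7 km; running total=27111.7 km
Leg 4 bearing: y=sinΔλ·cosφ2=-0.05497836, x=cosφ1·sinφ2-sinφ1·cosφ2·cosΔλ=0.00620671; θ=atan2(y, x)=-83.5589° <0 so +360° → 276.4411° ≈ 276.4°
Leg 5: φ1=0.1085630, φ2=1.2381697, Δφ=1.1296068, Δλ=1.8203452 rad; a=sin²(Δφ/2)+cosφ1·cosφ2·sin²(Δλ/2)=0.4888777916; c=2·atan2(√a, √(1-a))=1.548550075; dist=6371·c=9865.813 ≈ 9865.8 km; running total=36977.5 km
Leg 5 bearing: y=sinΔλ·cosφ2=0.31641226, x=cosφ1·sinφ2-sinφ1·cosφ2·cosΔλ=0.94836094; θ=atan2(y, x)=18.4508° ≈ 18.5°
Leg 6: φ1=1.2381697, φ2=1.1547604, Δφ=-0.0834093, Δλ=-1.7764467 rad; a=sin²(Δφ/2)+cosφ1·cosφ2·sin²(Δλ/2)=0.0811927073; c=2·atan2(√a, √(1-a))=0.577894636; dist=6371·c=3681.767 ≈ 3681.8 km; running total=40659.3 km
Leg 6 bearing: y=sinΔλ·cosφ2=-0.39562183, x=cosφ1·sinφ2-sinφ1·cosφ2·cosΔλ=0.37667649; θ=atan2(y, x)=-46.4052° <0 so +360° → 313.5948° ≈ 313.6°
Leg 7: φ1=1.1547604, φ2=0.3341031, Δφ=-0.8206573, Δλ=-3.0185155 rad; a=sin²(Δφ/2)+cosφ1·cosφ2·sin²(Δλ/2)=0.5394765337; c=2·atan2(√a, √(1-a))=1.649831652; dist=6371·c=10511.077 ≈ 10511.1 km; running total=51170.4 km
Leg 7 bearing: y=sinΔλ·cosφ2=-0.11597823, x=cosφ1·sinφ2-sinφ1·cosφ2·cosΔλ=0.99010881; θ=atan2(y, x)=-6.6810° <0 so +360° → 353.3190° ≈ 353.3°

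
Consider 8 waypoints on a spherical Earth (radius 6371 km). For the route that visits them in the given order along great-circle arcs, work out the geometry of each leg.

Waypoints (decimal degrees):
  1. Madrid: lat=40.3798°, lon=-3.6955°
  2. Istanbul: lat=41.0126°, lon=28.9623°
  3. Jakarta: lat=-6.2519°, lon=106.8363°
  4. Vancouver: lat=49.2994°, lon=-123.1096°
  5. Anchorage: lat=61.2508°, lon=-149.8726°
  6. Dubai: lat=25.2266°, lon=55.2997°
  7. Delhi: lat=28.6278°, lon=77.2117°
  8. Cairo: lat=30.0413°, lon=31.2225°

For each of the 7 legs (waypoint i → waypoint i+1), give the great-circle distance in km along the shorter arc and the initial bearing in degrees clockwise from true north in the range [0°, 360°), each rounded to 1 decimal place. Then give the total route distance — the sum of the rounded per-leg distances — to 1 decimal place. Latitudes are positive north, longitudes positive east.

Leg 1: φ1=0.7047605, φ2=0.7158049, Δφ=0.0110444, Δλ=0.5699861 rad; a=sin²(Δφ/2)+cosφ1·cosφ2·sin²(Δλ/2)=0.0454662219; c=2·atan2(√a, √(1-a))=0.429755719; dist=6371·c=2737.974 ≈ 2738.0 km; running total=2738.0 km
Leg 1 bearing: y=sinΔλ·cosφ2=0.40717880, x=cosφ1·sinφ2-sinφ1·cosφ2·cosΔλ=0.08832666; θ=atan2(y, x)=77.7608° ≈ 77.8°
Leg 2: φ1=0.7158049, φ2=-0.1091162, Δφ=-0.8249211, Δλ=1.3591577 rad; a=sin²(Δφ/2)+cosφ1·cosφ2·sin²(Δλ/2)=0.4569498965; c=2·atan2(√a, √(1-a))=1.484589383; dist=6371·c=9458.319 ≈ 9458.3 km; running total=12196.3 km
Leg 2 bearing: y=sinΔλ·cosφ2=0.97187344, x=cosφ1·sinφ2-sinφ1·cosφ2·cosΔλ=-0.21920031; θ=atan2(y, x)=102.7101° ≈ 102.7°
Leg 3: φ1=-0.1091162, φ2=0.8604368, Δφ=0.9695531, Δλ=-4.0133131 rad; a=sin²(Δφ/2)+cosφ1·cosφ2·sin²(Δλ/2)=0.7498508179; c=2·atan2(√a, √(1-a))=2.094050615; dist=6371·c=13341.196 ≈ 13341.2 km; running total=25537.5 km
Leg 3 bearing: y=sinΔλ·cosφ2=0.49914643, x=cosφ1·sinφ2-sinφ1·cosφ2·cosΔλ=0.70792027; θ=atan2(y, x)=35.1872° ≈ 35.2°
Leg 4: φ1=0.8604368, φ2=1.0690281, Δφ=0.2085913, Δλ=-0.4671025 rad; a=sin²(Δφ/2)+cosφ1·cosφ2·sin²(Δλ/2)=0.0276376781; c=2·atan2(√a, √(1-a))=0.334042589; dist=6371·c=2128.185 ≈ 2128.2 km; running total=27665.7 km
Leg 4 bearing: y=sinΔλ·cosφ2=-0.21658423, x=cosφ1·sinφ2-sinφ1·cosφ2·cosΔλ=0.24614349; θ=atan2(y, x)=-41.3449° <0 so +360° → 318.6551° ≈ 318.7°
Leg 5: φ1=1.0690281, φ2=0.4402872, Δφ=-0.6287409, Δλ=3.5809322 rad; a=sin²(Δφ/2)+cosφ1·cosφ2·sin²(Δλ/2)=0.5100607469; c=2·atan2(√a, √(1-a))=1.590919179; dist=6371·c=10135.746 ≈ 10135.7 km; running total=37801.4 km
Leg 5 bearing: y=sinΔλ·cosφ2=-0.38477665, x=cosφ1·sinφ2-sinφ1·cosφ2·cosΔλ=0.92279037; θ=atan2(y, x)=-22.6347° <0 so +360° → 337.3653° ≈ 337.4°
Leg 6: φ1=0.4402872, φ2=0.4996494, Δφ=0.0593621, Δλ=0.3824365 rad; a=sin²(Δφ/2)+cosφ1·cosφ2·sin²(Δλ/2)=0.0295621408; c=2·atan2(√a, √(1-a))=0.345590101; dist=6371·c=2201.755 ≈ 2201.8 km; running total=40003.2 km
Leg 6 bearing: y=sinΔλ·cosφ2=0.32756082, x=cosφ1·sinφ2-sinφ1·cosφ2·cosΔλ=0.08635273; θ=atan2(y, x)=75.2315° ≈ 75.2°
Leg 7: φ1=0.4996494, φ2=0.5243196, Δφ=0.0246702, Δλ=-0.8026630 rad; a=sin²(Δφ/2)+cosφ1·cosφ2·sin²(Δλ/2)=0.1161056907; c=2·atan2(√a, √(1-a))=0.695413840; dist=6371·c=4430.482 ≈ 4430.5 km; running total=44433.7 km
Leg 7 bearing: y=sinΔλ·cosφ2=-0.62259376, x=cosφ1·sinφ2-sinφ1·cosφ2·cosΔλ=0.15125358; θ=atan2(y, x)=-76.3450° <0 so +360° → 283.6550° ≈ 283.7°

Leg 1: dist=2738.0 km, bearing=77.8°
Leg 2: dist=9458.3 km, bearing=102.7°
Leg 3: dist=13341.2 km, bearing=35.2°
Leg 4: dist=2128.2 km, bearing=318.7°
Leg 5: dist=10135.7 km, bearing=337.4°
Leg 6: dist=2201.8 km, bearing=75.2°
Leg 7: dist=4430.5 km, bearing=283.7°
Total: 44433.7 km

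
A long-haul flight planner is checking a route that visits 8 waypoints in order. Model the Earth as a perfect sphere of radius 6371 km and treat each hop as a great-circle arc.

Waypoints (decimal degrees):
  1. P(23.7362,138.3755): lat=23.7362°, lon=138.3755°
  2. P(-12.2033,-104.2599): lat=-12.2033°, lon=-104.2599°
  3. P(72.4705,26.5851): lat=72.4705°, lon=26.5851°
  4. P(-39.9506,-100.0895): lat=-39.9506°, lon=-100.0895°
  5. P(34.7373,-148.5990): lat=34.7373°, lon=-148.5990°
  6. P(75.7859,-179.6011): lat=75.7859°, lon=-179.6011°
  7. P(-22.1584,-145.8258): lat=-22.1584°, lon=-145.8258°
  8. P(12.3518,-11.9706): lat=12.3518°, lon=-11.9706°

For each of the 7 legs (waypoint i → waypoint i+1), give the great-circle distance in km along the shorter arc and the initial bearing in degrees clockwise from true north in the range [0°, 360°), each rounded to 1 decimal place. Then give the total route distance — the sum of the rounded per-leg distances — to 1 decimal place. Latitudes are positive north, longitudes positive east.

Leg 1: dist=13316.6 km, bearing=90.8°
Leg 2: dist=12588.4 km, bearing=14.4°
Leg 3: dist=15412.6 km, bearing=291.6°
Leg 4: dist=9679.6 km, bearing=321.9°
Leg 5: dist=4837.4 km, bearing=349.4°
Leg 6: dist=11138.5 km, bearing=148.5°
Leg 7: dist=15014.8 km, bearing=94.6°
Total: 81987.9 km

Leg 1: φ1=0.4142748, φ2=-0.2129878, Δφ=-0.6272626, Δλ=-4.2347866 rad; a=sin²(Δφ/2)+cosφ1·cosφ2·sin²(Δλ/2)=0.7481735949; c=2·atan2(√a, √(1-a))=2.090182311; dist=6371·c=13316.552 ≈ 13316.6 km; running total=13316.6 km
Leg 1 bearing: y=sinΔλ·cosφ2=0.86803180, x=cosφ1·sinφ2-sinφ1·cosφ2·cosΔλ=-0.01265919; θ=atan2(y, x)=90.8355° ≈ 90.8°
Leg 2: φ1=-0.2129878, φ2=1.2648488, Δφ=1.4778366, Δλ=2.2836761 rad; a=sin²(Δφ/2)+cosφ1·cosφ2·sin²(Δλ/2)=0.6970505039; c=2·atan2(√a, √(1-a))=1.975885815; dist=6371·c=12588.369 ≈ 12588.4 km; running total=25905.0 km
Leg 2 bearing: y=sinΔλ·cosφ2=0.22784985, x=cosφ1·sinφ2-sinφ1·cosφ2·cosΔλ=0.89037568; θ=atan2(y, x)=14.3541° ≈ 14.4°
Leg 3: φ1=1.2648488, φ2=-0.6972695, Δφ=-1.9621183, Δλ=-2.2108888 rad; a=sin²(Δφ/2)+cosφ1·cosφ2·sin²(Δλ/2)=0.8751077799; c=2·atan2(√a, √(1-a))=2.419184362; dist=6371·c=15412.624 ≈ 15412.6 km; running total=41317.6 km
Leg 3 bearing: y=sinΔλ·cosφ2=-0.61484294, x=cosφ1·sinφ2-sinφ1·cosφ2·cosΔλ=0.24319699; θ=atan2(y, x)=-68.4191° <0 so +360° → 291.5809° ≈ 291.6°
Leg 4: φ1=-0.6972695, φ2=0.6062803, Δφ=1.3035498, Δλ=-0.8466505 rad; a=sin²(Δφ/2)+cosφ1·cosφ2·sin²(Δλ/2)=0.4742703768; c=2·atan2(√a, √(1-a))=1.519314342; dist=6371·c=9679.552 ≈ 9679.6 km; running total=50997.2 km
Leg 4 bearing: y=sinΔλ·cosφ2=-0.61556206, x=cosφ1·sinφ2-sinφ1·cosφ2·cosΔλ=0.78640657; θ=atan2(y, x)=-38.0522° <0 so +360° → 321.9478° ≈ 321.9°
Leg 5: φ1=0.6062803, φ2=1.3227135, Δφ=0.7164332, Δλ=-0.5410887 rad; a=sin²(Δφ/2)+cosφ1·cosφ2·sin²(Δλ/2)=0.1373361069; c=2·atan2(√a, √(1-a))=0.759285898; dist=6371·c=4837.410 ≈ 4837.4 km; running total=55834.6 km
Leg 5 bearing: y=sinΔλ·cosφ2=-0.12647323, x=cosφ1·sinφ2-sinφ1·cosφ2·cosΔλ=0.67668613; θ=atan2(y, x)=-10.5865° <0 so +360° → 349.4135° ≈ 349.4°
Leg 6: φ1=1.3227135, φ2=-0.3867370, Δφ=-1.7094505, Δλ=0.5894902 rad; a=sin²(Δφ/2)+cosφ1·cosφ2·sin²(Δλ/2)=0.5882959159; c=2·atan2(√a, √(1-a))=1.748319109; dist=6371·c=11138.541 ≈ 11138.5 km; running total=66973.1 km
Leg 6 bearing: y=sinΔλ·cosφ2=0.51487840, x=cosφ1·sinφ2-sinφ1·cosφ2·cosΔλ=-0.83887756; θ=atan2(y, x)=148.4596° ≈ 148.5°
Leg 7: φ1=-0.3867370, φ2=0.2155796, Δφ=0.6023166, Δλ=2.3362140 rad; a=sin²(Δφ/2)+cosφ1·cosφ2·sin²(Δλ/2)=0.8537484614; c=2·atan2(√a, √(1-a))=2.356746386; dist=6371·c=15014.831 ≈ 15014.8 km; running total=81987.9 km
Leg 7 bearing: y=sinΔλ·cosφ2=0.70440162, x=cosφ1·sinφ2-sinφ1·cosφ2·cosΔλ=-0.05715294; θ=atan2(y, x)=94.6386° ≈ 94.6°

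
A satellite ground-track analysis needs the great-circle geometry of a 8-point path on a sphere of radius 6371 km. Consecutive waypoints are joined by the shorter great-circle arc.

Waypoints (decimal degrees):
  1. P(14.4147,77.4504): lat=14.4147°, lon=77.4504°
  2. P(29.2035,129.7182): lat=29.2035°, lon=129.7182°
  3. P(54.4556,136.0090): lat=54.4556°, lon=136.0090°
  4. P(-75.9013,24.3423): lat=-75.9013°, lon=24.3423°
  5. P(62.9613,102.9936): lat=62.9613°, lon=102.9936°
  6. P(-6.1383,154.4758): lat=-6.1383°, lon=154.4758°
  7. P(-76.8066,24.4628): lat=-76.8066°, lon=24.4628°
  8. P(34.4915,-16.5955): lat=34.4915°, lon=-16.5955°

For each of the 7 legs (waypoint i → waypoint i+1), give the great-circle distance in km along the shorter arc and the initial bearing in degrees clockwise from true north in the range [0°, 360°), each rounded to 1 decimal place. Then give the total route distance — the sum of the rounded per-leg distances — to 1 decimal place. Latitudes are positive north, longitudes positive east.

Leg 1: φ1=0.2515840, φ2=0.5096972, Δφ=0.2581133, Δλ=0.9122452 rad; a=sin²(Δφ/2)+cosφ1·cosφ2·sin²(Δλ/2)=0.1805854784; c=2·atan2(√a, √(1-a))=0.877821035; dist=6371·c=5592.598 ≈ 5592.6 km; running total=5592.6 km
Leg 1 bearing: y=sinΔλ·cosφ2=0.69035281, x=cosφ1·sinφ2-sinφ1·cosφ2·cosΔλ=0.33957393; θ=atan2(y, x)=63.8081° ≈ 63.8°
Leg 2: φ1=0.5096972, φ2=0.9504295, Δφ=0.4407323, Δλ=0.1097952 rad; a=sin²(Δφ/2)+cosφ1·cosφ2·sin²(Δλ/2)=0.0493080089; c=2·atan2(√a, √(1-a))=0.447841257; dist=6371·c=2853.197 ≈ 2853.2 km; running total=8445.8 km
Leg 2 bearing: y=sinΔλ·cosφ2=0.06369947, x=cosφ1·sinφ2-sinφ1·cosφ2·cosΔλ=0.42830981; θ=atan2(y, x)=8.4592° ≈ 8.5°
Leg 3: φ1=0.9504295, φ2=-1.3247276, Δφ=-2.2751571, Δλ=-1.9489516 rad; a=sin²(Δφ/2)+cosφ1·cosφ2·sin²(Δλ/2)=0.9207192978; c=2·atan2(√a, √(1-a))=2.570736383; dist=6371·c=16378.161 ≈ 16378.2 km; running total=24824.0 km
Leg 3 bearing: y=sinΔλ·cosφ2=-0.22638250, x=cosφ1·sinφ2-sinφ1·cosφ2·cosΔλ=-0.49064453; θ=atan2(y, x)=-155.2315° <0 so +360° → 204.7685° ≈ 204.8°
Leg 4: φ1=-1.3247276, φ2=1.0988820, Δφ=2.4236096, Δλ=1.3727241 rad; a=sin²(Δφ/2)+cosφ1·cosφ2·sin²(Δλ/2)=0.9210395660; c=2·atan2(√a, √(1-a))=2.571922884; dist=6371·c=16385.721 ≈ 16385.7 km; running total=41209.7 km
Leg 4 bearing: y=sinΔλ·cosφ2=0.44570392, x=cosφ1·sinφ2-sinφ1·cosφ2·cosΔλ=0.30372809; θ=atan2(y, x)=55.7272° ≈ 55.7°
Leg 5: φ1=1.0988820, φ2=-0.1071335, Δφ=-1.2060155, Δλ=0.8985339 rad; a=sin²(Δφ/2)+cosφ1·cosφ2·sin²(Δλ/2)=0.4068818311; c=2·atan2(√a, √(1-a))=1.383466261; dist=6371·c=8814.064 ≈ 8814.1 km; running total=50023.8 km
Leg 5 bearing: y=sinΔλ·cosφ2=0.77792890, x=cosφ1·sinφ2-sinφ1·cosφ2·cosΔλ=-0.60011887; θ=atan2(y, x)=127.6477° ≈ 127.6°
Leg 6: φ1=-0.1071335, φ2=-1.3405281, Δφ=-1.2333945, Δλ=-2.2691549 rad; a=sin²(Δφ/2)+cosφ1·cosφ2·sin²(Δλ/2)=0.5209004852; c=2·atan2(√a, √(1-a))=1.612609480; dist=6371·c=10273.935 ≈ 10273.9 km; running total=60297.7 km
Leg 6 bearing: y=sinΔλ·cosφ2=-0.17480771, x=cosφ1·sinφ2-sinφ1·cosφ2·cosΔλ=-0.98371487; θ=atan2(y, x)=-169.9236° <0 so +360° → 190.0764° ≈ 190.1°
Leg 7: φ1=-1.3405281, φ2=0.6019902, Δφ=1.9425183, Δλ=-0.7166025 rad; a=sin²(Δφ/2)+cosφ1·cosφ2·sin²(Δλ/2)=0.7047446033; c=2·atan2(√a, √(1-a))=1.992690431; dist=6371·c=12695.431 ≈ 12695.4 km; running total=72993.1 km
Leg 7 bearing: y=sinΔλ·cosφ2=-0.54136321, x=cosφ1·sinφ2-sinφ1·cosφ2·cosΔλ=0.73433267; θ=atan2(y, x)=-36.3983° <0 so +360° → 323.6017° ≈ 323.6°

Leg 1: dist=5592.6 km, bearing=63.8°
Leg 2: dist=2853.2 km, bearing=8.5°
Leg 3: dist=16378.2 km, bearing=204.8°
Leg 4: dist=16385.7 km, bearing=55.7°
Leg 5: dist=8814.1 km, bearing=127.6°
Leg 6: dist=10273.9 km, bearing=190.1°
Leg 7: dist=12695.4 km, bearing=323.6°
Total: 72993.1 km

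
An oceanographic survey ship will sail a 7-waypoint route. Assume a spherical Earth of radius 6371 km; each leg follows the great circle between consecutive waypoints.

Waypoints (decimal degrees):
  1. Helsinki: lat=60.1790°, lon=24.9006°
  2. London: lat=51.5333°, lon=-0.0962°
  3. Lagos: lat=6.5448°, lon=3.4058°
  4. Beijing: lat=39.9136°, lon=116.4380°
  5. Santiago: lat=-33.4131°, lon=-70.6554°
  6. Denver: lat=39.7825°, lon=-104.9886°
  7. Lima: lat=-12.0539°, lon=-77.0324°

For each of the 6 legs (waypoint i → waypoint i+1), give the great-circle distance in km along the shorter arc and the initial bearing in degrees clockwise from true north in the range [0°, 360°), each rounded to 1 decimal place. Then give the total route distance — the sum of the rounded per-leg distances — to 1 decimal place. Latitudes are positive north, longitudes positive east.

Leg 1: φ1=1.0503217, φ2=0.8994258, Δφ=-0.1508959, Δλ=-0.4362765 rad; a=sin²(Δφ/2)+cosφ1·cosφ2·sin²(Δλ/2)=0.0201695745; c=2·atan2(√a, √(1-a))=0.285002851; dist=6371·c=1815.753 ≈ 1815.8 km; running total=1815.8 km
Leg 1 bearing: y=sinΔλ·cosφ2=-0.26286229, x=cosφ1·sinφ2-sinφ1·cosφ2·cosΔλ=-0.09977207; θ=atan2(y, x)=-110.7848° <0 so +360° → 249.2152° ≈ 249.2°
Leg 2: φ1=0.8994258, φ2=0.1142283, Δφ=-0.7851975, Δλ=0.0611214 rad; a=sin²(Δφ/2)+cosφ1·cosφ2·sin²(Δλ/2)=0.1469526651; c=2·atan2(√a, √(1-a))=0.786828483; dist=6371·c=5012.884 ≈ 5012.9 km; running total=6828.7 km
Leg 2 bearing: y=sinΔλ·cosφ2=0.06068530, x=cosφ1·sinφ2-sinφ1·cosφ2·cosΔλ=-0.70551230; θ=atan2(y, x)=175.0838° ≈ 175.1°
Leg 3: φ1=0.1142283, φ2=0.6966237, Δφ=0.5823954, Δλ=1.9727841 rad; a=sin²(Δφ/2)+cosφ1·cosφ2·sin²(Δλ/2)=0.6125018180; c=2·atan2(√a, √(1-a))=1.797743095; dist=6371·c=11453.421 ≈ 11453.4 km; running total=18282.1 km
Leg 3 bearing: y=sinΔλ·cosφ2=0.70587053, x=cosφ1·sinφ2-sinφ1·cosφ2·cosΔλ=0.67165479; θ=atan2(y, x)=46.4229° ≈ 46.4°
Leg 4: φ1=0.6966237, φ2=-0.5831686, Δφ=-1.2797923, Δλ=-3.2653958 rad; a=sin²(Δφ/2)+cosφ1·cosφ2·sin²(Δλ/2)=0.9943352800; c=2·atan2(√a, √(1-a))=2.990921504; dist=6371·c=19055.161 ≈ 19055.2 km; running total=37337.3 km
Leg 4 bearing: y=sinΔλ·cosφ2=0.10307745, x=cosφ1·sinφ2-sinφ1·cosφ2·cosΔλ=0.10911261; θ=atan2(y, x)=43.3708° ≈ 43.4°
Leg 5: φ1=-0.5831686, φ2=0.6943356, Δφ=1.2775042, Δλ=-0.5992274 rad; a=sin²(Δφ/2)+cosφ1·cosφ2·sin²(Δλ/2)=0.4113281613; c=2·atan2(√a, √(1-a))=1.392509642; dist=6371·c=8871.679 ≈ 8871.7 km; running total=46209.0 km
Leg 5 bearing: y=sinΔλ·cosφ2=-0.43342572, x=cosφ1·sinφ2-sinφ1·cosφ2·cosΔλ=0.88356741; θ=atan2(y, x)=-26.1298° <0 so +360° → 333.8702° ≈ 333.9°
Leg 6: φ1=0.6943356, φ2=-0.2103802, Δφ=-0.9047159, Δλ=0.4879277 rad; a=sin²(Δφ/2)+cosφ1·cosφ2·sin²(Δλ/2)=0.2348952350; c=2·atan2(√a, √(1-a))=1.011948654; dist=6371·c=6447.125 ≈ 6447.1 km; running total=52656.1 km
Leg 6 bearing: y=sinΔλ·cosφ2=0.45846023, x=cosφ1·sinφ2-sinφ1·cosφ2·cosΔλ=-0.71322652; θ=atan2(y, x)=147.2672° ≈ 147.3°

Leg 1: dist=1815.8 km, bearing=249.2°
Leg 2: dist=5012.9 km, bearing=175.1°
Leg 3: dist=11453.4 km, bearing=46.4°
Leg 4: dist=19055.2 km, bearing=43.4°
Leg 5: dist=8871.7 km, bearing=333.9°
Leg 6: dist=6447.1 km, bearing=147.3°
Total: 52656.1 km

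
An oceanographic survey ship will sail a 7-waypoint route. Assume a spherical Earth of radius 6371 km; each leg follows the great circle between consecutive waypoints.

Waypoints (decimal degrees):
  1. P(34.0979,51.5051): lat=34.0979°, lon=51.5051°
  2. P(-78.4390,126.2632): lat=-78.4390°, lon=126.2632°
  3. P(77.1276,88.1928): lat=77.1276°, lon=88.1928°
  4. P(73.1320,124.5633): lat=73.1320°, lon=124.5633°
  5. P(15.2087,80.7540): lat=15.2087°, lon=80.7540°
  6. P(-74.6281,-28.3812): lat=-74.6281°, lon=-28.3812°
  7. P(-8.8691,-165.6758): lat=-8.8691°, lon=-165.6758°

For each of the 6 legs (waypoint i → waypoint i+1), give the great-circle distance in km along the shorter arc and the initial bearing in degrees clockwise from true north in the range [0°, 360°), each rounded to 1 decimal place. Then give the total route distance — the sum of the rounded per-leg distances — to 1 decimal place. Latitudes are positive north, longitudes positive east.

Leg 1: φ1=0.5951206, φ2=-1.3690188, Δφ=-1.9641394, Δλ=1.3047750 rad; a=sin²(Δφ/2)+cosφ1·cosφ2·sin²(Δλ/2)=0.7528029127; c=2·atan2(√a, √(1-a))=2.100880339; dist=6371·c=13384.709 ≈ 13384.7 km; running total=13384.7 km
Leg 1 bearing: y=sinΔλ·cosφ2=0.19336154, x=cosφ1·sinφ2-sinφ1·cosφ2·cosΔλ=-0.84081750; θ=atan2(y, x)=167.0489° ≈ 167.0°
Leg 2: φ1=-1.3690188, φ2=1.3461306, Δφ=2.7151494, Δλ=-0.6644538 rad; a=sin²(Δφ/2)+cosφ1·cosφ2·sin²(Δλ/2)=0.9599706614; c=2·atan2(√a, √(1-a))=2.738727121; dist=6371·c=17448.430 ≈ 17448.4 km; running total=30833.1 km
Leg 2 bearing: y=sinΔλ·cosφ2=-0.13737300, x=cosφ1·sinφ2-sinφ1·cosφ2·cosΔλ=0.36720107; θ=atan2(y, x)=-20.5112° <0 so +360° → 339.4888° ≈ 339.5°
Leg 3: φ1=1.3461306, φ2=1.2763942, Δφ=-0.0697364, Δλ=0.6347850 rad; a=sin²(Δφ/2)+cosφ1·cosφ2·sin²(Δλ/2)=0.0075116222; c=2·atan2(√a, √(1-a))=0.173556977; dist=6371·c=1105.732 ≈ 1105.7 km; running total=31938.8 km
Leg 3 bearing: y=sinΔλ·cosφ2=0.17207076, x=cosφ1·sinφ2-sinφ1·cosφ2·cosΔλ=-0.01457551; θ=atan2(y, x)=94.8418° ≈ 94.8°
Leg 4: φ1=1.2763942, φ2=0.2654419, Δφ=-1.0109523, Δλ=-0.7646165 rad; a=sin²(Δφ/2)+cosφ1·cosφ2·sin²(Δλ/2)=0.2734429889; c=2·atan2(√a, √(1-a))=1.100540876; dist=6371·c=7011.546 ≈ 7011.5 km; running total=38950.3 km
Leg 4 bearing: y=sinΔλ·cosφ2=-0.66801506, x=cosφ1·sinφ2-sinφ1·cosφ2·cosΔλ=-0.59029109; θ=atan2(y, x)=-131.4654° <0 so +360° → 228.5346° ≈ 228.5°
Leg 5: φ1=0.2654419, φ2=-1.3025061, Δφ=-1.5679479, Δλ=-1.9047686 rad; a=sin²(Δφ/2)+cosφ1·cosφ2·sin²(Δλ/2)=0.6684006667; c=2·atan2(√a, √(1-a))=1.914314009; dist=6371·c=12196.095 ≈ 12196.1 km; running total=51146.4 km
Leg 5 bearing: y=sinΔλ·cosφ2=-0.25043680, x=cosφ1·sinφ2-sinφ1·cosφ2·cosΔλ=-0.90765978; θ=atan2(y, x)=-164.5750° <0 so +360° → 195.4250° ≈ 195.4°
Leg 6: φ1=-1.3025061, φ2=-0.1547950, Δφ=1.1477111, Δλ=-2.3962428 rad; a=sin²(Δφ/2)+cosφ1·cosφ2·sin²(Δλ/2)=0.5219027644; c=2·atan2(√a, √(1-a))=1.614615878; dist=6371·c=10286.718 ≈ 10286.7 km; running total=61433.1 km
Leg 6 bearing: y=sinΔλ·cosφ2=-0.67011946, x=cosφ1·sinφ2-sinφ1·cosφ2·cosΔλ=-0.74095951; θ=atan2(y, x)=-137.8740° <0 so +360° → 222.1260° ≈ 222.1°

Leg 1: dist=13384.7 km, bearing=167.0°
Leg 2: dist=17448.4 km, bearing=339.5°
Leg 3: dist=1105.7 km, bearing=94.8°
Leg 4: dist=7011.5 km, bearing=228.5°
Leg 5: dist=12196.1 km, bearing=195.4°
Leg 6: dist=10286.7 km, bearing=222.1°
Total: 61433.1 km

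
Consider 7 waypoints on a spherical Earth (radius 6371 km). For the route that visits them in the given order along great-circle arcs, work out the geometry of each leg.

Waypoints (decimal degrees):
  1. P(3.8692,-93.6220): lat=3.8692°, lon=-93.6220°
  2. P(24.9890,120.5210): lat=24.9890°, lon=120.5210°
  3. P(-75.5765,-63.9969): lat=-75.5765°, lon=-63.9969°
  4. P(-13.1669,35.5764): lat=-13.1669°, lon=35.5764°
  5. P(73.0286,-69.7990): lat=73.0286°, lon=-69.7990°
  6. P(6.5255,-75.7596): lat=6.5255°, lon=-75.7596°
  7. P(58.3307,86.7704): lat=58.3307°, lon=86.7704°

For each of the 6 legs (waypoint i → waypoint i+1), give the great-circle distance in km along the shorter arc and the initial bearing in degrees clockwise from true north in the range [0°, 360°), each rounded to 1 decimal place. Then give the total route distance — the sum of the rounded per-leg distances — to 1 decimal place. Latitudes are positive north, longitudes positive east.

Leg 1: dist=15128.1 km, bearing=312.9°
Leg 2: dist=14384.2 km, bearing=178.5°
Leg 3: dist=8852.7 km, bearing=102.5°
Leg 4: dist=11903.6 km, bearing=342.9°
Leg 5: dist=7405.7 km, bearing=186.5°
Leg 6: dist=12635.1 km, bearing=9.9°
Total: 70309.4 km

Leg 1: φ1=0.0675303, φ2=0.4361403, Δφ=0.3686100, Δλ=3.7375004 rad; a=sin²(Δφ/2)+cosφ1·cosφ2·sin²(Δλ/2)=0.8599735866; c=2·atan2(√a, √(1-a))=2.374522526; dist=6371·c=15128.083 ≈ 15128.1 km; running total=15128.1 km
Leg 1 bearing: y=sinΔλ·cosφ2=-0.50872010, x=cosφ1·sinφ2-sinφ1·cosφ2·cosΔλ=0.47210161; θ=atan2(y, x)=-47.1381° <0 so +360° → 312.8619° ≈ 312.9°
Leg 2: φ1=0.4361403, φ2=-1.3190588, Δφ=-1.7551991, Δλ=-3.2204449 rad; a=sin²(Δφ/2)+cosφ1·cosφ2·sin²(Δλ/2)=0.8170987822; c=2·atan2(√a, √(1-a))=2.257766554; dist=6371·c=14384.231 ≈ 14384.2 km; running total=29512.3 km
Leg 2 bearing: y=sinΔλ·cosφ2=0.01962073, x=cosφ1·sinφ2-sinφ1·cosφ2·cosΔλ=-0.77292204; θ=atan2(y, x)=178.5459° ≈ 178.5°
Leg 3: φ1=-1.3190588, φ2=-0.2298058, Δφ=1.0892530, Δλ=1.7378819 rad; a=sin²(Δφ/2)+cosφ1·cosφ2·sin²(Δλ/2)=0.4098638492; c=2·atan2(√a, √(1-a))=1.389533046; dist=6371·c=8852.715 ≈ 8852.7 km; running total=38365.0 km
Leg 3 bearing: y=sinΔλ·cosφ2=0.96015042, x=cosφ1·sinφ2-sinφ1·cosφ2·cosΔλ=-0.21357217; θ=atan2(y, x)=102.5405° ≈ 102.5°
Leg 4: φ1=-0.2298058, φ2=1.2745895, Δφ=1.5043953, Δλ=-1.8391477 rad; a=sin²(Δφ/2)+cosφ1·cosφ2·sin²(Δλ/2)=0.6466136019; c=2·atan2(√a, √(1-a))=1.868397010; dist=6371·c=11903.557 ≈ 11903.6 km; running total=50268.6 km
Leg 4 bearing: y=sinΔλ·cosφ2=-0.28144722, x=cosφ1·sinφ2-sinφ1·cosφ2·cosΔλ=0.91367679; θ=atan2(y, x)=-17.1208° <0 so +360° → 342.8792° ≈ 342.9°
Leg 5: φ1=1.2745895, φ2=0.1138915, Δφ=-1.1606981, Δλ=-0.1040321 rad; a=sin²(Δφ/2)+cosφ1·cosφ2·sin²(Δλ/2)=0.3014342201; c=2·atan2(√a, √(1-a))=1.162407076; dist=6371·c=7405.695 ≈ 7405.7 km; running total=57674.3 km
Leg 5 bearing: y=sinΔλ·cosφ2=-0.10317178, x=cosφ1·sinφ2-sinφ1·cosφ2·cosΔλ=-0.91194414; θ=atan2(y, x)=-173.5454° <0 so +360° → 186.4546° ≈ 186.5°
Leg 6: φ1=0.1138915, φ2=1.0180628, Δφ=0.9041713, Δλ=2.8366836 rad; a=sin²(Δφ/2)+cosφ1·cosφ2·sin²(Δλ/2)=0.7004158615; c=2·atan2(√a, √(1-a))=1.983220837; dist=6371·c=12635.100 ≈ 12635.1 km; running total=70309.4 km
Leg 6 bearing: y=sinΔλ·cosφ2=0.15761307, x=cosφ1·sinφ2-sinφ1·cosφ2·cosΔλ=0.90249213; θ=atan2(y, x)=9.9063° ≈ 9.9°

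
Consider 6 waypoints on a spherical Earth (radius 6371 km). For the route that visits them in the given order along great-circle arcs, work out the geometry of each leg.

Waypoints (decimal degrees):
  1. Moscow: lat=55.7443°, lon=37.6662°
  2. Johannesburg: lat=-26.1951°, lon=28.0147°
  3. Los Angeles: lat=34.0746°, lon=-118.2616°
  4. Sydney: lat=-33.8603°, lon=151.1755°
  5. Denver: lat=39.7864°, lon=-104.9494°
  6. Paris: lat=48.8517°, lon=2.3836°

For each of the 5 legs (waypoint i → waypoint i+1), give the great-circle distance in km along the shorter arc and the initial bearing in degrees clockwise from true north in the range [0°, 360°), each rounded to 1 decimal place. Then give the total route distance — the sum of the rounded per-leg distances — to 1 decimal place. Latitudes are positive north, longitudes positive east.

Leg 1: φ1=0.9729216, φ2=-0.4571907, Δφ=-1.4301123, Δλ=-0.1684505 rad; a=sin²(Δφ/2)+cosφ1·cosφ2·sin²(Δλ/2)=0.4334642923; c=2·atan2(√a, √(1-a))=1.437329010; dist=6371·c=9157.223 ≈ 9157.2 km; running total=9157.2 km
Leg 1 bearing: y=sinΔλ·cosφ2=-0.15043612, x=cosφ1·sinφ2-sinφ1·cosφ2·cosΔλ=-0.97962287; θ=atan2(y, x)=-171.2696° <0 so +360° → 188.7304° ≈ 188.7°
Leg 2: φ1=-0.4571907, φ2=0.5947140, Δφ=1.0519047, Δλ=-2.5530031 rad; a=sin²(Δφ/2)+cosφ1·cosφ2·sin²(Δλ/2)=0.9327449087; c=2·atan2(√a, √(1-a))=2.616923697; dist=6371·c=16672.421 ≈ 16672.4 km; running total=25829.6 km
Leg 2 bearing: y=sinΔλ·cosφ2=-0.45986753, x=cosφ1·sinφ2-sinφ1·cosφ2·cosΔλ=0.19861831; θ=atan2(y, x)=-66.6403° <0 so +360° → 293.3597° ≈ 293.4°
Leg 3: φ1=0.5947140, φ2=-0.5909737, Δφ=-1.1856877, Δλ=4.7025645 rad; a=sin²(Δφ/2)+cosφ1·cosφ2·sin²(Δλ/2)=0.6594620014; c=2·atan2(√a, √(1-a))=1.895390316; dist=6371·c=12075.532 ≈ 12075.5 km; running total=37905.1 km
Leg 3 bearing: y=sinΔλ·cosφ2=-0.83035847, x=cosφ1·sinφ2-sinφ1·cosφ2·cosΔλ=-0.45693795; θ=atan2(y, x)=-118.8235° <0 so +360° → 241.1765° ≈ 241.2°
Leg 4: φ1=-0.5909737, φ2=0.6944037, Δφ=1.2853774, Δλ=-4.4702228 rad; a=sin²(Δφ/2)+cosφ1·cosφ2·sin²(Δλ/2)=0.7547851831; c=2·atan2(√a, √(1-a))=2.105481718; dist=6371·c=13414.024 ≈ 13414.0 km; running total=51319.1 km
Leg 4 bearing: y=sinΔλ·cosφ2=0.74601310, x=cosφ1·sinφ2-sinφ1·cosφ2·cosΔλ=0.42872193; θ=atan2(y, x)=60.1147° ≈ 60.1°
Leg 5: φ1=0.6944037, φ2=0.8526230, Δφ=0.1582193, Δλ=1.8733142 rad; a=sin²(Δφ/2)+cosφ1·cosφ2·sin²(Δλ/2)=0.3343855896; c=2·atan2(√a, √(1-a))=1.233190712; dist=6371·c=7856.658 ≈ 7856.7 km; running total=59175.8 km
Leg 5 bearing: y=sinΔλ·cosφ2=0.62812960, x=cosφ1·sinφ2-sinφ1·cosφ2·cosΔλ=0.70408854; θ=atan2(y, x)=41.7367° ≈ 41.7°

Leg 1: dist=9157.2 km, bearing=188.7°
Leg 2: dist=16672.4 km, bearing=293.4°
Leg 3: dist=12075.5 km, bearing=241.2°
Leg 4: dist=13414.0 km, bearing=60.1°
Leg 5: dist=7856.7 km, bearing=41.7°
Total: 59175.8 km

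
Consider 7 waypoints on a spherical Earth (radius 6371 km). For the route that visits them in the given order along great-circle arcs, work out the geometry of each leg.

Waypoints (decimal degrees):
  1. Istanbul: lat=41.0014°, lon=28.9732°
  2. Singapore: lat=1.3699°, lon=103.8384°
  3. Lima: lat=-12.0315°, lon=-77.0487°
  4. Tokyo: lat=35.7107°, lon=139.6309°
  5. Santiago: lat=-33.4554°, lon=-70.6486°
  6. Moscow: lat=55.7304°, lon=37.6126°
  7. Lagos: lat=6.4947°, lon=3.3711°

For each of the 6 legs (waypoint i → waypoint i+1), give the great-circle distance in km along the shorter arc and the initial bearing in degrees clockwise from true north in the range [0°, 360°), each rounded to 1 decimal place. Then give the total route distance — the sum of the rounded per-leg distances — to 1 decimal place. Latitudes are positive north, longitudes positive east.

Leg 1: φ1=0.7156094, φ2=0.0239093, Δφ=-0.6917002, Δλ=1.3066442 rad; a=sin²(Δφ/2)+cosφ1·cosφ2·sin²(Δλ/2)=0.3936639454; c=2·atan2(√a, √(1-a))=1.356487508; dist=6371·c=8642.182 ≈ 8642.2 km; running total=8642.2 km
Leg 1 bearing: y=sinΔλ·cosφ2=0.96503833, x=cosφ1·sinφ2-sinφ1·cosφ2·cosΔλ=-0.15320443; θ=atan2(y, x)=99.0207° ≈ 99.0°
Leg 2: φ1=0.0239093, φ2=-0.2099893, Δφ=-0.2338986, Δλ=-3.1570755 rad; a=sin²(Δφ/2)+cosφ1·cosφ2·sin²(Δλ/2)=0.9913099104; c=2·atan2(√a, √(1-a))=2.954880260; dist=6371·c=18825.542 ≈ 18825.5 km; running total=27467.7 km
Leg 2 bearing: y=sinΔλ·cosφ2=0.01514210, x=cosφ1·sinφ2-sinφ1·cosφ2·cosΔλ=-0.18501082; θ=atan2(y, x)=175.3211° ≈ 175.3°
Leg 3: φ1=-0.2099893, φ2=0.6232693, Δφ=0.8332586, Δλ=3.7817724 rad; a=sin²(Δφ/2)+cosφ1·cosφ2·sin²(Δλ/2)=0.8792799472; c=2·atan2(√a, √(1-a))=2.431896494; dist=6371·c=15493.613 ≈ 15493.6 km; running total=42961.3 km
Leg 3 bearing: y=sinΔλ·cosφ2=-0.48502458, x=cosφ1·sinφ2-sinφ1·cosφ2·cosΔλ=0.43512992; θ=atan2(y, x)=-48.1038° <0 so +360° → 311.8962° ≈ 311.9°
Leg 4: φ1=0.6232693, φ2=-0.5839069, Δφ=-1.2071762, Δλ=-3.6700696 rad; a=sin²(Δφ/2)+cosφ1·cosφ2·sin²(Δλ/2)=0.9534029824; c=2·atan2(√a, √(1-a))=2.706440624; dist=6371·c=17242.733 ≈ 17242.7 km; running total=60204.0 km
Leg 4 bearing: y=sinΔλ·cosφ2=0.42067731, x=cosφ1·sinφ2-sinφ1·cosφ2·cosΔλ=-0.02708403; θ=atan2(y, x)=93.6837° ≈ 93.7°
Leg 5: φ1=-0.5839069, φ2=0.9726790, Δφ=1.5565859, Δλ=1.8895144 rad; a=sin²(Δφ/2)+cosφ1·cosφ2·sin²(Δλ/2)=0.8013959262; c=2·atan2(√a, √(1-a))=2.217791837; dist=6371·c=14129.552 ≈ 14129.6 km; running total=74333.6 km
Leg 5 bearing: y=sinΔλ·cosφ2=0.53472938, x=cosφ1·sinφ2-sinφ1·cosφ2·cosΔλ=0.59220476; θ=atan2(y, x)=42.0804° ≈ 42.1°
Leg 6: φ1=0.9726790, φ2=0.1133539, Δφ=-0.8593251, Δλ=-0.5976269 rad; a=sin²(Δφ/2)+cosφ1·cosφ2·sin²(Δλ/2)=0.2220115013; c=2·atan2(√a, √(1-a))=0.981258413; dist=6371·c=6251.597 ≈ 6251.6 km; running total=80585.2 km
Leg 6 bearing: y=sinΔλ·cosφ2=-0.55907118, x=cosφ1·sinφ2-sinφ1·cosφ2·cosΔλ=-0.61508454; θ=atan2(y, x)=-137.7312° <0 so +360° → 222.2688° ≈ 222.3°

Leg 1: dist=8642.2 km, bearing=99.0°
Leg 2: dist=18825.5 km, bearing=175.3°
Leg 3: dist=15493.6 km, bearing=311.9°
Leg 4: dist=17242.7 km, bearing=93.7°
Leg 5: dist=14129.6 km, bearing=42.1°
Leg 6: dist=6251.6 km, bearing=222.3°
Total: 80585.2 km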